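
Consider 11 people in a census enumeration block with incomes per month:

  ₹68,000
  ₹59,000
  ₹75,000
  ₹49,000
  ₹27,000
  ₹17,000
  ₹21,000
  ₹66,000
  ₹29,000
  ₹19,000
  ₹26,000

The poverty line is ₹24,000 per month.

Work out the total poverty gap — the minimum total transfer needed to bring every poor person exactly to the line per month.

₹15,000

Below z: ₹17,000, ₹19,000, ₹21,000 (q = 3 of N = 11).
Individual gaps: 24000−17000 = 7000; 24000−19000 = 5000; 24000−21000 = 3000.
Aggregate gap = ₹15,000.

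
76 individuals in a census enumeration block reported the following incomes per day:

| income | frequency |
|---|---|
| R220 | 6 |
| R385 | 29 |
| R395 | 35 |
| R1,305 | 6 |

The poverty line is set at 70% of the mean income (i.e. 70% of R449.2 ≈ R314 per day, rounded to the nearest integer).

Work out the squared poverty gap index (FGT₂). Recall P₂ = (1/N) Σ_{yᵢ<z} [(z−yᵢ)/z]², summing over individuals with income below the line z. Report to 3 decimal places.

0.007

Incomes under z: 6×R220 (q = 6 of N = 76).
Relative gaps: (314−220)/314 = 0.2994 (×6).
Squared: 0.0896 (×6).
Sum = 0.537709; P₂ = 0.537709 / 76 = 0.007.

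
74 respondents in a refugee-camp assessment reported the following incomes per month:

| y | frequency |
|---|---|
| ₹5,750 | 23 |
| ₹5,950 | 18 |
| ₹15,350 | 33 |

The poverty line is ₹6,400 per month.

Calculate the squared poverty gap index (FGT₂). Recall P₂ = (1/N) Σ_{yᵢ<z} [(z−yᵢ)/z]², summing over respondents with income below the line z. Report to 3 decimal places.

0.004

Incomes under z: 23×₹5,750, 18×₹5,950 (q = 41 of N = 74).
Gap ratios (z−y)/z: (6400−5750)/6400 = 0.1016 (×23); (6400−5950)/6400 = 0.0703 (×18).
Squared: 0.0103 (×23); 0.0049 (×18).
Sum = 0.326233; P₂ = 0.326233 / 74 = 0.004.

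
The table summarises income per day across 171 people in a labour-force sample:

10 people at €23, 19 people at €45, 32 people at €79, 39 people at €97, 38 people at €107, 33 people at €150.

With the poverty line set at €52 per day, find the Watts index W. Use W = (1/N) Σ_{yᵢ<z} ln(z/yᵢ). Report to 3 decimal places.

Poor units: 10×€23, 19×€45 (q = 29 of N = 171).
Log gaps: ln(52/23) = 0.8157 (×10); ln(52/45) = 0.1446 (×19).
W = 10.904538 / 171 = 0.064.

0.064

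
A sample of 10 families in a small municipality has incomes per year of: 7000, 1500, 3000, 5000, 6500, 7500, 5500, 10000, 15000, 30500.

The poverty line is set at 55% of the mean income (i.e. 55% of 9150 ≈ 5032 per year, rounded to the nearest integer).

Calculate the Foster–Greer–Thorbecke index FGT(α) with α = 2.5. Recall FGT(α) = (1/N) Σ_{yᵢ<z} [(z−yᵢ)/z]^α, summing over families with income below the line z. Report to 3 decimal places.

0.052

Below the line: 1500, 3000, 5000 (q = 3 of N = 10).
Shortfall ratios: (5032−1500)/5032 = 0.7019; (5032−3000)/5032 = 0.4038; (5032−5000)/5032 = 0.0064.
Raised to α = 2.5: 0.41276; 0.10362; 0.00000.
Sum = 0.516389; FGT(2.5) = 0.516389 / 10 = 0.052.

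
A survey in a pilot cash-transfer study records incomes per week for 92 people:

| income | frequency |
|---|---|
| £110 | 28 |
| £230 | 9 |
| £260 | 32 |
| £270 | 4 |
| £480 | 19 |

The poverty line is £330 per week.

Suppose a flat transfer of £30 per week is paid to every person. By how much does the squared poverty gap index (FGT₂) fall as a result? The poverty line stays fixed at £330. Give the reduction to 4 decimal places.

Before: below the line — 28×£110, 9×£230, 32×£260, 4×£270; squared poverty gap index (FGT₂) = 0.161337.
After the £30 transfer: below the line — 28×£140, 9×£260, 32×£290, 4×£300; squared poverty gap index (FGT₂) = 0.110762.
Reduction = 0.161337 − 0.110762 = 0.0506.

0.0506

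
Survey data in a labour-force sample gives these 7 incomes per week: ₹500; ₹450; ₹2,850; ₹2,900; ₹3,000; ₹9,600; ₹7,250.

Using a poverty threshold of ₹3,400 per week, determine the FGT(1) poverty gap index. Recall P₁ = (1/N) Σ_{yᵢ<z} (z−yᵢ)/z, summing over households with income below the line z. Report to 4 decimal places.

Poor units: ₹450, ₹500, ₹2,850, ₹2,900, ₹3,000 (q = 5 of N = 7).
Normalized shortfalls: (3400−450)/3400 = 0.8676; (3400−500)/3400 = 0.8529; (3400−2850)/3400 = 0.1618; (3400−2900)/3400 = 0.1471; (3400−3000)/3400 = 0.1176.
Σ = 2.147059. Dividing by the full population N = 7 gives P₁ = 0.3067.

0.3067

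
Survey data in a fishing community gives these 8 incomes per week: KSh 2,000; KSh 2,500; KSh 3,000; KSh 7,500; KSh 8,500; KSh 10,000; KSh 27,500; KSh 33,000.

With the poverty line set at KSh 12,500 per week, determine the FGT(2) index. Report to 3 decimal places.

Below the line: KSh 2,000, KSh 2,500, KSh 3,000, KSh 7,500, KSh 8,500, KSh 10,000 (q = 6 of N = 8).
Shortfall ratios: (12500−2000)/12500 = 0.8400; (12500−2500)/12500 = 0.8000; (12500−3000)/12500 = 0.7600; (12500−7500)/12500 = 0.4000; (12500−8500)/12500 = 0.3200; (12500−10000)/12500 = 0.2000.
Squared: 0.7056; 0.6400; 0.5776; 0.1600; 0.1024; 0.0400.
Sum = 2.225600; P₂ = 2.225600 / 8 = 0.278.

0.278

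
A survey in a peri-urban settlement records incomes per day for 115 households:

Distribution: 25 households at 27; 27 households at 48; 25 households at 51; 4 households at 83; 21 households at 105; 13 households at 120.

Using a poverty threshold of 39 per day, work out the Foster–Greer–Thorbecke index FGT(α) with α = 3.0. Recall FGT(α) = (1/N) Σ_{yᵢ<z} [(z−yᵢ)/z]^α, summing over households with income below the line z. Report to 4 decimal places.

0.0063

Below z: 25×27 (q = 25 of N = 115).
Normalized shortfalls: (39−27)/39 = 0.3077 (×25).
Raised to α = 3.0: 0.02913 (×25).
Sum = 0.728266; FGT(3.0) = 0.728266 / 115 = 0.0063.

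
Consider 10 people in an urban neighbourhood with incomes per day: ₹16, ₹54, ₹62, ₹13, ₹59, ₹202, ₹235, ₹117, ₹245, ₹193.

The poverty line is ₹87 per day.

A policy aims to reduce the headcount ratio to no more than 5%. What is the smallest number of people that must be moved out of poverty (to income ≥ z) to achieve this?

5

5 of the 10 people are poor, so H = 5/10 = 0.500.
A headcount ratio of at most 5% allows at most ⌊0.05 × 10⌋ = 0 poor people.
So at least 5 − 0 = 5 must be lifted.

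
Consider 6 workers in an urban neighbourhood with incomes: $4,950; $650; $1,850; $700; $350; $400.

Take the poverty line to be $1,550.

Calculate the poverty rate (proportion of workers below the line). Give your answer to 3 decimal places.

4 of the 6 workers have income below $1,550.
H = 4/6 = 0.667.

0.667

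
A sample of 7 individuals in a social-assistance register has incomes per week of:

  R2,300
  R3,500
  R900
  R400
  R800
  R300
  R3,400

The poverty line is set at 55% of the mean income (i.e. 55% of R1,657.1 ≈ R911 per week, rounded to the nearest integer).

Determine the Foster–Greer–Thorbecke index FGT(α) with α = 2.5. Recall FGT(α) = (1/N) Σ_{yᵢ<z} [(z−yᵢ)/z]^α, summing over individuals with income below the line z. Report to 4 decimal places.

Poor units: R300, R400, R800, R900 (q = 4 of N = 7).
Normalized shortfalls: (911−300)/911 = 0.6707; (911−400)/911 = 0.5609; (911−800)/911 = 0.1218; (911−900)/911 = 0.0121.
Raised to α = 2.5: 0.36839; 0.23564; 0.00518; 0.00002.
Sum = 0.609232; FGT(2.5) = 0.609232 / 7 = 0.0870.

0.0870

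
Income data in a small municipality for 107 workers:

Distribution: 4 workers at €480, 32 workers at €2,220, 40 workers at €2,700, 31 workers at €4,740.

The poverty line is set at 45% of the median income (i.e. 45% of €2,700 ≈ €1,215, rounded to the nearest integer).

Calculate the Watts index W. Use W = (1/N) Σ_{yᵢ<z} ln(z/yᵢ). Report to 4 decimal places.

Incomes under z: 4×€480 (q = 4 of N = 107).
ln(z/y) terms: ln(1215/480) = 0.9287 (×4).
W = 3.714853 / 107 = 0.0347.

0.0347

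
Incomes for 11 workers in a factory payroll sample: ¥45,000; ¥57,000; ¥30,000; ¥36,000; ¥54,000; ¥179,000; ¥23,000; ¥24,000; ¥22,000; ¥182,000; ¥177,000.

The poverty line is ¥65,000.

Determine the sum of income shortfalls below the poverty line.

¥229,000

Below z: ¥22,000, ¥23,000, ¥24,000, ¥30,000, ¥36,000, ¥45,000, ¥54,000, ¥57,000 (q = 8 of N = 11).
Individual gaps: 65000−22000 = 43000; 65000−23000 = 42000; 65000−24000 = 41000; 65000−30000 = 35000; 65000−36000 = 29000; 65000−45000 = 20000; 65000−54000 = 11000; 65000−57000 = 8000.
Aggregate gap = ¥229,000.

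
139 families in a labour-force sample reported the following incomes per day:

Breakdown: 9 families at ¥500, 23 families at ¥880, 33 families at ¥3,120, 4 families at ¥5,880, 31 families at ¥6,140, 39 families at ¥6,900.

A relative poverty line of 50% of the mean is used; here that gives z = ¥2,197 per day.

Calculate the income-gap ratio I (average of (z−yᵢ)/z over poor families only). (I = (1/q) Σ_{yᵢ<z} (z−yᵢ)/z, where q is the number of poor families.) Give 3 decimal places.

Incomes under z: 9×¥500, 23×¥880 (q = 32 of N = 139).
Relative gaps: 0.7724 (×9), 0.5995 (×23); sum = 20.739190.
The income-gap ratio divides by q (the poor only): 20.739190 / 32 = 0.648.

0.648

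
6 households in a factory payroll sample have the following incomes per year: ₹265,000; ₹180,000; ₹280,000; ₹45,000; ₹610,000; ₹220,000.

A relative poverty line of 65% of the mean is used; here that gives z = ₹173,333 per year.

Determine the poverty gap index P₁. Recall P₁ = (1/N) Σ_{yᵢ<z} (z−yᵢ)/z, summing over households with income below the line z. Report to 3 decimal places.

0.123

Below the line: ₹45,000 (q = 1 of N = 6).
Relative gaps: (173333−45000)/173333 = 0.7404.
Sum of shortfalls = 0.740384; P₁ averages over all N: 0.740384 / 6 = 0.123.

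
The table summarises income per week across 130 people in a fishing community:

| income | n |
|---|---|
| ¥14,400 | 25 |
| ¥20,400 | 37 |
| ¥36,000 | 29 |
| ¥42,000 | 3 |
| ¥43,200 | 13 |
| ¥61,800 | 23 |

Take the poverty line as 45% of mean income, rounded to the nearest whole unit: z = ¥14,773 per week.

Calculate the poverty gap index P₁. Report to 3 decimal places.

0.005

Below z: 25×¥14,400 (q = 25 of N = 130).
Normalized shortfalls: (14773−14400)/14773 = 0.0252 (×25).
Σ = 0.631219. Dividing by the full population N = 130 gives P₁ = 0.005.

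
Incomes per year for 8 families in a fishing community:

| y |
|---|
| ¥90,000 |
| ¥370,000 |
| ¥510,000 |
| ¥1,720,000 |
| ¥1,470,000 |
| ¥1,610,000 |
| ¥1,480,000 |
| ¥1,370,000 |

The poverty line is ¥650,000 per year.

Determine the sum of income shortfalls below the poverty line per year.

Poor units: ¥90,000, ¥370,000, ¥510,000 (q = 3 of N = 8).
Individual gaps: 650000−90000 = 560000; 650000−370000 = 280000; 650000−510000 = 140000.
Aggregate gap = ¥980,000.

¥980,000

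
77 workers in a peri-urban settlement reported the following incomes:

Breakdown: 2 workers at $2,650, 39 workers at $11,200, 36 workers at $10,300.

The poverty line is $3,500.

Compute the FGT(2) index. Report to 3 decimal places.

0.002

Poor units: 2×$2,650 (q = 2 of N = 77).
Normalized shortfalls: (3500−2650)/3500 = 0.2429 (×2).
Squared: 0.0590 (×2).
Sum = 0.117959; P₂ = 0.117959 / 77 = 0.002.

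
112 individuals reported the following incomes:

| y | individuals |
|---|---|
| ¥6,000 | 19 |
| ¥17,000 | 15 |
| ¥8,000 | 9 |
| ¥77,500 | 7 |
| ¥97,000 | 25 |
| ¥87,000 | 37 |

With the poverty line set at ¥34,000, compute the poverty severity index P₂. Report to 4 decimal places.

0.1955

Incomes under z: 19×¥6,000, 9×¥8,000, 15×¥17,000 (q = 43 of N = 112).
Gap ratios (z−y)/z: (34000−6000)/34000 = 0.8235 (×19); (34000−8000)/34000 = 0.7647 (×9); (34000−17000)/34000 = 0.5000 (×15).
Squared: 0.6782 (×19); 0.5848 (×9); 0.2500 (×15).
Sum = 21.898789; P₂ = 21.898789 / 112 = 0.1955.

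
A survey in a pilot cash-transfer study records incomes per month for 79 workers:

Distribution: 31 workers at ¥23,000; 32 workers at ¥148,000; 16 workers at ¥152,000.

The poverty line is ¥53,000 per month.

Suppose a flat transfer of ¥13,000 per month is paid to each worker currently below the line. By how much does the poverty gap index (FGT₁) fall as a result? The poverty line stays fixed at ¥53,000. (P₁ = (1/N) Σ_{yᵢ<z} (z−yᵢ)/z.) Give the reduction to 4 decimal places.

0.0963

Before: below the line — 31×¥23,000; poverty gap index (FGT₁) = 0.222116.
After the ¥13,000 transfer: below the line — 31×¥36,000; poverty gap index (FGT₁) = 0.125866.
Reduction = 0.222116 − 0.125866 = 0.0963.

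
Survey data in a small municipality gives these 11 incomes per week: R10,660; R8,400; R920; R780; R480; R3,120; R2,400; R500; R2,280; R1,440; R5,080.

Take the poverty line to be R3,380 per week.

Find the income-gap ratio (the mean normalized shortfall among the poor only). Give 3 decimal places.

0.559

Incomes under z: R480, R500, R780, R920, R1,440, R2,280, R2,400, R3,120 (q = 8 of N = 11).
Relative gaps: 0.8580, 0.8521, 0.7692, 0.7278, 0.5740, 0.3254, 0.2899, 0.0769; sum = 4.473373.
I averages over the q = 8 poor units only: 4.473373 / 8 = 0.559.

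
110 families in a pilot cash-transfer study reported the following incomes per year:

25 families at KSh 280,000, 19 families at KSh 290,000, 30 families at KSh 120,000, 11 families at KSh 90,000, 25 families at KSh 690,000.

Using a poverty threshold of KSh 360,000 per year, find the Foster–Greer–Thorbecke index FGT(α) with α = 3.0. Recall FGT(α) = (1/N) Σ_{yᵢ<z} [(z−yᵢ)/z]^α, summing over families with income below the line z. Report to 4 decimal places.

Poor units: 11×KSh 90,000, 30×KSh 120,000, 25×KSh 280,000, 19×KSh 290,000 (q = 85 of N = 110).
Shortfall ratios: (360000−90000)/360000 = 0.7500 (×11); (360000−120000)/360000 = 0.6667 (×30); (360000−280000)/360000 = 0.2222 (×25); (360000−290000)/360000 = 0.1944 (×19).
Raised to α = 3.0: 0.42188 (×11); 0.29630 (×30); 0.01097 (×25); 0.00735 (×19).
Sum = 13.943544; FGT(3.0) = 13.943544 / 110 = 0.1268.

0.1268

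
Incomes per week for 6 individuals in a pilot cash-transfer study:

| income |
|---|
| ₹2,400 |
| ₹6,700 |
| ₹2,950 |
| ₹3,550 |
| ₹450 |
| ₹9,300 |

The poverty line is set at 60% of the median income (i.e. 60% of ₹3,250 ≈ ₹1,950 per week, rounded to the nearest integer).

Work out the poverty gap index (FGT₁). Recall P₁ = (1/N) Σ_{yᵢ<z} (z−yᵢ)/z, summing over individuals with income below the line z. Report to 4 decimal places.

Below the line: ₹450 (q = 1 of N = 6).
Relative gaps: (1950−450)/1950 = 0.7692.
Sum of shortfalls = 0.769231; P₁ averages over all N: 0.769231 / 6 = 0.1282.

0.1282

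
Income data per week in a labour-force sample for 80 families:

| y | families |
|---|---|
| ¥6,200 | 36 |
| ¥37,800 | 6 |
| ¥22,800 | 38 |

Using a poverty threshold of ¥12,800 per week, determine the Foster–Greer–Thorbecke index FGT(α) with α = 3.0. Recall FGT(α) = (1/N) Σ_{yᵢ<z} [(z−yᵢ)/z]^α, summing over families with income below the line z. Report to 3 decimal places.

Below the line: 36×¥6,200 (q = 36 of N = 80).
Shortfall ratios: (12800−6200)/12800 = 0.5156 (×36).
Raised to α = 3.0: 0.13709 (×36).
Sum = 4.935196; FGT(3.0) = 4.935196 / 80 = 0.062.

0.062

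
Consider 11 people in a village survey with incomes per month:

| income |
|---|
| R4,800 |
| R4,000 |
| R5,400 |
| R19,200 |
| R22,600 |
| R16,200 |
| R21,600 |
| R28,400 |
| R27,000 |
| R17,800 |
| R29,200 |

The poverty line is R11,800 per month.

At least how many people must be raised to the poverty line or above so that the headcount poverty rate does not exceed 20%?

1

3 of the 11 people are poor, so H = 3/11 = 0.273.
A headcount ratio of at most 20% allows at most ⌊0.20 × 11⌋ = 2 poor people.
So at least 3 − 2 = 1 must be lifted.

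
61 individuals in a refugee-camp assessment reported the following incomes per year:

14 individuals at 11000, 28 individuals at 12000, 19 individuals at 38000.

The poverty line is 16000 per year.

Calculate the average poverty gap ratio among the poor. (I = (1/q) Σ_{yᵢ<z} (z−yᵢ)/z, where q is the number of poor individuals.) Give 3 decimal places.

Below z: 14×11000, 28×12000 (q = 42 of N = 61).
Shortfall ratios (z−y)/z: 0.3125 (×14), 0.2500 (×28); sum = 11.375000.
I averages over the q = 42 poor units only: 11.375000 / 42 = 0.271.

0.271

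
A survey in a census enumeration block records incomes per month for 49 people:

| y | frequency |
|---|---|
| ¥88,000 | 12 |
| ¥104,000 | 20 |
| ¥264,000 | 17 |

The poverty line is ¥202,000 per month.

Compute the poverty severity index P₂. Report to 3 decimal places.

Incomes under z: 12×¥88,000, 20×¥104,000 (q = 32 of N = 49).
Relative gaps: (202000−88000)/202000 = 0.5644 (×12); (202000−104000)/202000 = 0.4851 (×20).
Squared: 0.3185 (×12); 0.2354 (×20).
Sum = 8.529360; P₂ = 8.529360 / 49 = 0.174.

0.174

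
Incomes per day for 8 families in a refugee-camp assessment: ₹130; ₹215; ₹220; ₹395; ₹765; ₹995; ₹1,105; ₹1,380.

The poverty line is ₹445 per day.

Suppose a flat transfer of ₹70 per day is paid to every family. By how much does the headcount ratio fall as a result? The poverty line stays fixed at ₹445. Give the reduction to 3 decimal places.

0.125

Before: below the line — ₹130, ₹215, ₹220, ₹395; headcount ratio = 0.50000.
After the ₹70 transfer: below the line — ₹200, ₹285, ₹290; headcount ratio = 0.37500.
Reduction = 0.50000 − 0.37500 = 0.125.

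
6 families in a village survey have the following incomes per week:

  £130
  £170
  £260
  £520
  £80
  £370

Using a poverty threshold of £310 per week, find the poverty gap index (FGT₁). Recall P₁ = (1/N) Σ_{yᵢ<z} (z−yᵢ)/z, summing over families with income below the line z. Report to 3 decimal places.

0.323

Incomes under z: £80, £130, £170, £260 (q = 4 of N = 6).
Gap ratios (z−y)/z: (310−80)/310 = 0.7419; (310−130)/310 = 0.5806; (310−170)/310 = 0.4516; (310−260)/310 = 0.1613.
Σ = 1.935484. Dividing by the full population N = 6 gives P₁ = 0.323.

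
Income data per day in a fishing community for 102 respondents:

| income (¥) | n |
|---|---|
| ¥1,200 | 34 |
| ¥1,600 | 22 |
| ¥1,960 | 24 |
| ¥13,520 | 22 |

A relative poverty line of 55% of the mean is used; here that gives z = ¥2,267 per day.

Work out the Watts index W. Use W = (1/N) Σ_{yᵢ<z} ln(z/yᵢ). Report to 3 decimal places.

Incomes under z: 34×¥1,200, 22×¥1,600, 24×¥1,960 (q = 80 of N = 102).
ln(z/y) terms: ln(2267/1200) = 0.6361 (×34); ln(2267/1600) = 0.3485 (×22); ln(2267/1960) = 0.1455 (×24).
W = 32.786910 / 102 = 0.321.

0.321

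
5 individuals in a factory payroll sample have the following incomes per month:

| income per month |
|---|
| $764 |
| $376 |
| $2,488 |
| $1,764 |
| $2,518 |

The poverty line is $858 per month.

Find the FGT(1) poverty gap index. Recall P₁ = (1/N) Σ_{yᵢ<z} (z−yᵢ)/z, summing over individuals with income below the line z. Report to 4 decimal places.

Below z: $376, $764 (q = 2 of N = 5).
Shortfall ratios: (858−376)/858 = 0.5618; (858−764)/858 = 0.1096.
Σ = 0.671329. Dividing by the full population N = 5 gives P₁ = 0.1343.

0.1343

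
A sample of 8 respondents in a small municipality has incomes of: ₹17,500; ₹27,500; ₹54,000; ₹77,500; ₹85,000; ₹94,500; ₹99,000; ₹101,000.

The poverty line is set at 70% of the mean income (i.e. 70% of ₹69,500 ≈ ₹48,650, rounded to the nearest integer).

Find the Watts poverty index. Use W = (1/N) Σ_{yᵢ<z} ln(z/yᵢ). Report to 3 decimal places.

0.199

Below the line: ₹17,500, ₹27,500 (q = 2 of N = 8).
Log gaps: ln(48650/17500) = 1.0225; ln(48650/27500) = 0.5705.
W = 1.592917 / 8 = 0.199.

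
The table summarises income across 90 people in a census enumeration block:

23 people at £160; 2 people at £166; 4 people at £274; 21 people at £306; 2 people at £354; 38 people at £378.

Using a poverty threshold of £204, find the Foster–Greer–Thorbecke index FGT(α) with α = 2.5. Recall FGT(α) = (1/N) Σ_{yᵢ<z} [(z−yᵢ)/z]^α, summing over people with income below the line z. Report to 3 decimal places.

Poor units: 23×£160, 2×£166 (q = 25 of N = 90).
Gap ratios (z−y)/z: (204−160)/204 = 0.2157 (×23); (204−166)/204 = 0.1863 (×2).
Raised to α = 2.5: 0.02161 (×23); 0.01498 (×2).
Sum = 0.526868; FGT(2.5) = 0.526868 / 90 = 0.006.

0.006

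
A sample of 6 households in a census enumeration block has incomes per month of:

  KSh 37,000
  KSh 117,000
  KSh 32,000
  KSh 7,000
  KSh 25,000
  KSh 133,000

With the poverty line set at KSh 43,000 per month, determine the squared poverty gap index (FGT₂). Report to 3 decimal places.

0.160

Below z: KSh 7,000, KSh 25,000, KSh 32,000, KSh 37,000 (q = 4 of N = 6).
Shortfall ratios: (43000−7000)/43000 = 0.8372; (43000−25000)/43000 = 0.4186; (43000−32000)/43000 = 0.2558; (43000−37000)/43000 = 0.1395.
Squared: 0.7009; 0.1752; 0.0654; 0.0195.
Sum = 0.961060; P₂ = 0.961060 / 6 = 0.160.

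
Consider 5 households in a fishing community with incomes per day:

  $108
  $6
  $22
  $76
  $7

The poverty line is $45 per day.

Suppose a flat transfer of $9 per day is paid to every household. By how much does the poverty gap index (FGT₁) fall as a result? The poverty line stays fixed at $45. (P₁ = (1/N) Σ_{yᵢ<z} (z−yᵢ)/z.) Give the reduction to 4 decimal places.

Before: below the line — $6, $7, $22; poverty gap index (FGT₁) = 0.444444.
After the $9 transfer: below the line — $15, $16, $31; poverty gap index (FGT₁) = 0.324444.
Reduction = 0.444444 − 0.324444 = 0.1200.

0.1200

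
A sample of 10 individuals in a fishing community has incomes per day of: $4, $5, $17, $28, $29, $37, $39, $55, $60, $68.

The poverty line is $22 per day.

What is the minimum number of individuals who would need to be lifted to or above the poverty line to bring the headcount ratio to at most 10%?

3 of the 10 individuals are poor, so H = 3/10 = 0.300.
A headcount ratio of at most 10% allows at most ⌊0.10 × 10⌋ = 1 poor individuals.
So at least 3 − 1 = 2 must be lifted.

2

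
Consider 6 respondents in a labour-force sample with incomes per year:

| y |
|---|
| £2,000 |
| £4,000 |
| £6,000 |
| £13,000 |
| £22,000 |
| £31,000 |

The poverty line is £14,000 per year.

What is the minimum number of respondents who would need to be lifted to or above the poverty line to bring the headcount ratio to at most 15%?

Currently q = 4 of N = 6 are below the line (H = 0.667).
A headcount ratio of at most 15% allows at most ⌊0.15 × 6⌋ = 0 poor respondents.
So at least 4 − 0 = 4 must be lifted.

4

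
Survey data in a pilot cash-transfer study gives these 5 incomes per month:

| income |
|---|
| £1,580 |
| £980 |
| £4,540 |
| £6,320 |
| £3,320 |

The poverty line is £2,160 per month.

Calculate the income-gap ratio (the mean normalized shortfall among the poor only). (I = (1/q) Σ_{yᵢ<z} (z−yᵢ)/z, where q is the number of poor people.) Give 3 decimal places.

Below z: £980, £1,580 (q = 2 of N = 5).
Shortfall ratios (z−y)/z: 0.5463, 0.2685; sum = 0.814815.
The income-gap ratio divides by q (the poor only): 0.814815 / 2 = 0.407.

0.407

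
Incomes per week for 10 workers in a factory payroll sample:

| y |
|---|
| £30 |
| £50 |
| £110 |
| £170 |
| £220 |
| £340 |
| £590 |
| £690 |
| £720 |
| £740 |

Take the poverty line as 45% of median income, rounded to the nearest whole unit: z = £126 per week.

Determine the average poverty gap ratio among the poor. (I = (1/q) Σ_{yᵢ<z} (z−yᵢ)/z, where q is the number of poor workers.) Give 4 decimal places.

Poor units: £30, £50, £110 (q = 3 of N = 10).
Relative gaps: 0.7619, 0.6032, 0.1270; sum = 1.492063.
I averages over the q = 3 poor units only: 1.492063 / 3 = 0.4974.

0.4974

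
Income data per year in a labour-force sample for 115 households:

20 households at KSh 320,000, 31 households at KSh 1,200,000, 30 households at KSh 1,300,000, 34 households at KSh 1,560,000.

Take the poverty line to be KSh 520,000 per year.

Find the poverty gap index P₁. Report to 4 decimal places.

Below z: 20×KSh 320,000 (q = 20 of N = 115).
Gap ratios (z−y)/z: (520000−320000)/520000 = 0.3846 (×20).
Sum of shortfalls = 7.692308; P₁ averages over all N: 7.692308 / 115 = 0.0669.

0.0669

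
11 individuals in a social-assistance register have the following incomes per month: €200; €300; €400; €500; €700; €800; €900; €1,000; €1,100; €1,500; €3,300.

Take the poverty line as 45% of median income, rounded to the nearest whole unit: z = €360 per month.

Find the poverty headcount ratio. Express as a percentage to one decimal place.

2 of the 11 individuals have income below €360.
H = 2/11 = 18.2%.

18.2%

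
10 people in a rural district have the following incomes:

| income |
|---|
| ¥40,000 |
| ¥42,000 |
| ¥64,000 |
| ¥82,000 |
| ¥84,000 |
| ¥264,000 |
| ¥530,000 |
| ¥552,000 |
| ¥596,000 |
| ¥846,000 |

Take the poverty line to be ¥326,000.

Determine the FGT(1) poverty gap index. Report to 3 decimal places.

0.423

Poor units: ¥40,000, ¥42,000, ¥64,000, ¥82,000, ¥84,000, ¥264,000 (q = 6 of N = 10).
Relative gaps: (326000−40000)/326000 = 0.8773; (326000−42000)/326000 = 0.8712; (326000−64000)/326000 = 0.8037; (326000−82000)/326000 = 0.7485; (326000−84000)/326000 = 0.7423; (326000−264000)/326000 = 0.1902.
Σ = 4.233129. Dividing by the full population N = 10 gives P₁ = 0.423.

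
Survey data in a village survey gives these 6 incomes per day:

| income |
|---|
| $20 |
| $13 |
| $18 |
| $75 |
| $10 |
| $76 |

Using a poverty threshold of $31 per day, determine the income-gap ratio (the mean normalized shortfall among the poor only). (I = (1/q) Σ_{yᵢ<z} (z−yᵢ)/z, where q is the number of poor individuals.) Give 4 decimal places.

0.5081

Poor units: $10, $13, $18, $20 (q = 4 of N = 6).
Relative gaps: 0.6774, 0.5806, 0.4194, 0.3548; sum = 2.032258.
The income-gap ratio divides by q (the poor only): 2.032258 / 4 = 0.5081.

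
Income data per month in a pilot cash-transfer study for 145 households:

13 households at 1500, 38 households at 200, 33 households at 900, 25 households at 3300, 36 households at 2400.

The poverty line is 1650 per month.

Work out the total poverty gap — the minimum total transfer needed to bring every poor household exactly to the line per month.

81800

Below the line: 38×200, 33×900, 13×1500 (q = 84 of N = 145).
Individual gaps: 38×(1650−200) = 55100; 33×(1650−900) = 24750; 13×(1650−1500) = 1950.
Aggregate gap = 81800.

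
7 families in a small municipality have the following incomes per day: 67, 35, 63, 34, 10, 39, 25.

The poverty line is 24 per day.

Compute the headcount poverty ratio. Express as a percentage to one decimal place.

1 of the 7 families have income below 24.
H = 1/7 = 14.3%.

14.3%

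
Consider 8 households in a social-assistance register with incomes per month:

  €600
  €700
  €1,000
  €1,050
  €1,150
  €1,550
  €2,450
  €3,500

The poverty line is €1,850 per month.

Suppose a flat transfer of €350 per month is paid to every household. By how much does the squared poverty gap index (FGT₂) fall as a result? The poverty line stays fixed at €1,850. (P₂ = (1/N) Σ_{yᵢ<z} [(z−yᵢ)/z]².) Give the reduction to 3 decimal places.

0.102

Before: below the line — €600, €700, €1,000, €1,050, €1,150, €1,550; squared poverty gap index (FGT₂) = 0.17631.
After the €350 transfer: below the line — €950, €1,050, €1,350, €1,400, €1,500; squared poverty gap index (FGT₂) = 0.07396.
Reduction = 0.17631 − 0.07396 = 0.102.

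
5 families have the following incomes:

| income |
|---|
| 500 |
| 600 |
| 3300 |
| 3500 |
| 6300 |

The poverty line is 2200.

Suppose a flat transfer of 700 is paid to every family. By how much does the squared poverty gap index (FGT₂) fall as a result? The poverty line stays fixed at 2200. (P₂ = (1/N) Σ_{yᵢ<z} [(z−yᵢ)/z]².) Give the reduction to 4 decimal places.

0.1504

Before: below the line — 500, 600; squared poverty gap index (FGT₂) = 0.225207.
After the 700 transfer: below the line — 1200, 1300; squared poverty gap index (FGT₂) = 0.074793.
Reduction = 0.225207 − 0.074793 = 0.1504.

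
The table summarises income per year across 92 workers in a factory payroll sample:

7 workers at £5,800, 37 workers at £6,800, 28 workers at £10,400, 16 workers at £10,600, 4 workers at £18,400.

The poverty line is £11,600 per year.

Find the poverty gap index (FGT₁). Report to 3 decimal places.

Incomes under z: 7×£5,800, 37×£6,800, 28×£10,400, 16×£10,600 (q = 88 of N = 92).
Shortfall ratios: (11600−5800)/11600 = 0.5000 (×7); (11600−6800)/11600 = 0.4138 (×37); (11600−10400)/11600 = 0.1034 (×28); (11600−10600)/11600 = 0.0862 (×16).
Sum of shortfalls = 23.086207; P₁ averages over all N: 23.086207 / 92 = 0.251.

0.251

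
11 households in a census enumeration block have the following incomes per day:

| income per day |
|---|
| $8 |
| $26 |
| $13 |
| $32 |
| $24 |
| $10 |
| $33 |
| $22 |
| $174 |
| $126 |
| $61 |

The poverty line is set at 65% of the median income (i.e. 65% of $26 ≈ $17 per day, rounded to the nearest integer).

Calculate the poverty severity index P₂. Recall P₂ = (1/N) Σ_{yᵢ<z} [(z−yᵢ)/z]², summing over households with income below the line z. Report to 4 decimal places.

0.0459

Incomes under z: $8, $10, $13 (q = 3 of N = 11).
Gap ratios (z−y)/z: (17−8)/17 = 0.5294; (17−10)/17 = 0.4118; (17−13)/17 = 0.2353.
Squared: 0.2803; 0.1696; 0.0554.
Sum = 0.505190; P₂ = 0.505190 / 11 = 0.0459.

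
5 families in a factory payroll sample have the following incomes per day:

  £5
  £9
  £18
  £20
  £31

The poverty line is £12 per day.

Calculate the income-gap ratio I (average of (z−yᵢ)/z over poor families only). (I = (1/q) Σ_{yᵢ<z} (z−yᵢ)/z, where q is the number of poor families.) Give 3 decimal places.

0.417

Below the line: £5, £9 (q = 2 of N = 5).
Relative gaps: 0.5833, 0.2500; sum = 0.833333.
I averages over the q = 2 poor units only: 0.833333 / 2 = 0.417.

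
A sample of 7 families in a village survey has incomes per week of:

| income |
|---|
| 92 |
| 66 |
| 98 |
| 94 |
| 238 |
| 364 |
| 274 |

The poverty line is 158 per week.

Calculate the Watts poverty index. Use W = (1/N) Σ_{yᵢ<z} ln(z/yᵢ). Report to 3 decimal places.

0.344

Poor units: 66, 92, 94, 98 (q = 4 of N = 7).
Log gaps: ln(158/66) = 0.8729; ln(158/92) = 0.5408; ln(158/94) = 0.5193; ln(158/98) = 0.4776.
W = 2.410675 / 7 = 0.344.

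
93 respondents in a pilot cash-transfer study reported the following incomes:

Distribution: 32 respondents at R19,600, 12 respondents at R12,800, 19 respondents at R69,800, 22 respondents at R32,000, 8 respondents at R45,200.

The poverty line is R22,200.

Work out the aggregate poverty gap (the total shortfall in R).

Below z: 12×R12,800, 32×R19,600 (q = 44 of N = 93).
Individual gaps: 12×(22200−12800) = 112800; 32×(22200−19600) = 83200.
Aggregate gap = R196,000.

R196,000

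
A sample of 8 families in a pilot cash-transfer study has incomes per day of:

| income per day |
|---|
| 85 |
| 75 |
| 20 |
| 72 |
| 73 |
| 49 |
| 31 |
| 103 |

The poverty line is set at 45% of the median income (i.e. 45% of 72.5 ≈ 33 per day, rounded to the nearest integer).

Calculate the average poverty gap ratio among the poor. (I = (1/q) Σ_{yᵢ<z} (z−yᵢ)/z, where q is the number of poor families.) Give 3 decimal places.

0.227

Below the line: 20, 31 (q = 2 of N = 8).
Relative gaps: 0.3939, 0.0606; sum = 0.454545.
I averages over the q = 2 poor units only: 0.454545 / 2 = 0.227.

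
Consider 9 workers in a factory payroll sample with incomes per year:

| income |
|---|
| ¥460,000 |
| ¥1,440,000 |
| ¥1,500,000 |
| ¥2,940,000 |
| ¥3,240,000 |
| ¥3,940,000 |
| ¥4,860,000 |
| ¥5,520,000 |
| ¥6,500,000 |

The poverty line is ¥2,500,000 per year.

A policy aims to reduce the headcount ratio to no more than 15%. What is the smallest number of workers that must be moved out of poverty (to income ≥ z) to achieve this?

2

Currently q = 3 of N = 9 are below the line (H = 0.333).
A headcount ratio of at most 15% allows at most ⌊0.15 × 9⌋ = 1 poor workers.
So at least 3 − 1 = 2 must be lifted.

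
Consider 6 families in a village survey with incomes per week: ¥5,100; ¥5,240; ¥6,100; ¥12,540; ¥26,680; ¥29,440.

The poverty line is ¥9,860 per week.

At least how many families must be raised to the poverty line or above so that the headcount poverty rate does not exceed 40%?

1

3 of the 6 families are poor, so H = 3/6 = 0.500.
A headcount ratio of at most 40% allows at most ⌊0.40 × 6⌋ = 2 poor families.
So at least 3 − 2 = 1 must be lifted.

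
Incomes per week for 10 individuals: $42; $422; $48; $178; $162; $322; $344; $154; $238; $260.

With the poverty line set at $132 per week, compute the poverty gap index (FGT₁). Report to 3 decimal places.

Incomes under z: $42, $48 (q = 2 of N = 10).
Gap ratios (z−y)/z: (132−42)/132 = 0.6818; (132−48)/132 = 0.6364.
Σ = 1.318182. Dividing by the full population N = 10 gives P₁ = 0.132.

0.132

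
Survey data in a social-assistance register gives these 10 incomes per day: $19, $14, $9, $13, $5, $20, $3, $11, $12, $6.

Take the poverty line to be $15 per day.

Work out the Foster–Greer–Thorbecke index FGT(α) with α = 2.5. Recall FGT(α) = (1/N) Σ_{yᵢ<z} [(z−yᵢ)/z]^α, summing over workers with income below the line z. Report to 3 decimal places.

0.138

Below the line: $3, $5, $6, $9, $11, $12, $13, $14 (q = 8 of N = 10).
Gap ratios (z−y)/z: (15−3)/15 = 0.8000; (15−5)/15 = 0.6667; (15−6)/15 = 0.6000; (15−9)/15 = 0.4000; (15−11)/15 = 0.2667; (15−12)/15 = 0.2000; (15−13)/15 = 0.1333; (15−14)/15 = 0.0667.
Raised to α = 2.5: 0.57243; 0.36289; 0.27885; 0.10119; 0.03672; 0.01789; 0.00649; 0.00115.
Sum = 1.377618; FGT(2.5) = 1.377618 / 10 = 0.138.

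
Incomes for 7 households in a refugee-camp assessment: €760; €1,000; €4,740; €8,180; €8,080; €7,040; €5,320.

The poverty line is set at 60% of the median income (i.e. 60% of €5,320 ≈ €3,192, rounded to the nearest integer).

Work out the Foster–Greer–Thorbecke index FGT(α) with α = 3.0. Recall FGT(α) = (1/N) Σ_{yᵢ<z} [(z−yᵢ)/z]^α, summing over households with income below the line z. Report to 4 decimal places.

Poor units: €760, €1,000 (q = 2 of N = 7).
Gap ratios (z−y)/z: (3192−760)/3192 = 0.7619; (3192−1000)/3192 = 0.6867.
Raised to α = 3.0: 0.44228; 0.32384.
Sum = 0.766127; FGT(3.0) = 0.766127 / 7 = 0.1094.

0.1094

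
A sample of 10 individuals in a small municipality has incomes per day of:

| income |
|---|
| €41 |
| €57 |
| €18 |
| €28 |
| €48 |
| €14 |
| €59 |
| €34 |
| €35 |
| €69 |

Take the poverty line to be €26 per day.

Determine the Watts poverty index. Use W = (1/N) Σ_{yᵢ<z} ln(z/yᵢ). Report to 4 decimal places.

Incomes under z: €14, €18 (q = 2 of N = 10).
ln(z/y) terms: ln(26/14) = 0.6190; ln(26/18) = 0.3677.
W = 0.986764 / 10 = 0.0987.

0.0987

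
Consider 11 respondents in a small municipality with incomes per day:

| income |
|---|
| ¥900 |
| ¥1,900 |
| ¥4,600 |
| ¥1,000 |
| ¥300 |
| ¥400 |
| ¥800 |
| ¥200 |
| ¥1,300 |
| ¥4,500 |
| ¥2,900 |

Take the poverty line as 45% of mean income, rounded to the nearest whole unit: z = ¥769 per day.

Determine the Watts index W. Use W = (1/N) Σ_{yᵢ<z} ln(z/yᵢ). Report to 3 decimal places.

Below z: ¥200, ¥300, ¥400 (q = 3 of N = 11).
ln(z/y) terms: ln(769/200) = 1.3468; ln(769/300) = 0.9413; ln(769/400) = 0.6536.
W = 2.941709 / 11 = 0.267.

0.267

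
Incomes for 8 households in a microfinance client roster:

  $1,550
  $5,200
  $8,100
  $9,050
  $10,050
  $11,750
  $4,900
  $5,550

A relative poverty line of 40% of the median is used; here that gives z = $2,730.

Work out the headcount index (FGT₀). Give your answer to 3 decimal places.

1 of the 8 households have income below $2,730.
H = 1/8 = 0.125.

0.125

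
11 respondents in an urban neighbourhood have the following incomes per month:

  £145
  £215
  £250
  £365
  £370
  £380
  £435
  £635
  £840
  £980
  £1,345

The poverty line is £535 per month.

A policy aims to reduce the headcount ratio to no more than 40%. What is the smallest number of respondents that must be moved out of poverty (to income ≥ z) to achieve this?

Currently q = 7 of N = 11 are below the line (H = 0.636).
A headcount ratio of at most 40% allows at most ⌊0.40 × 11⌋ = 4 poor respondents.
So at least 7 − 4 = 3 must be lifted.

3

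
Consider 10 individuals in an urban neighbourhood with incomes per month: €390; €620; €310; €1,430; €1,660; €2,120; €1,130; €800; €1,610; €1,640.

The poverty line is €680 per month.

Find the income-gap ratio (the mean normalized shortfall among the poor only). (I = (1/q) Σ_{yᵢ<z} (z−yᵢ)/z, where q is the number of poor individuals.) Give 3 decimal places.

Below the line: €310, €390, €620 (q = 3 of N = 10).
Relative gaps: 0.5441, 0.4265, 0.0882; sum = 1.058824.
The income-gap ratio divides by q (the poor only): 1.058824 / 3 = 0.353.

0.353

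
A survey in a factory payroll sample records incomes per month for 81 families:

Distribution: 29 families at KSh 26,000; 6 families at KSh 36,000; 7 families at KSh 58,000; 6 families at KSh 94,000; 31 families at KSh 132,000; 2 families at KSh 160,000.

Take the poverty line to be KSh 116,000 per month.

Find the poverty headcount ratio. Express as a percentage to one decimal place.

48 of the 81 families have income below KSh 116,000.
H = 48/81 = 59.3%.

59.3%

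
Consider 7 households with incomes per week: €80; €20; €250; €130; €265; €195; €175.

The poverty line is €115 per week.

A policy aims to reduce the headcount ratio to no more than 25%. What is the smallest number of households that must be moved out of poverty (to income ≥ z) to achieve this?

Currently q = 2 of N = 7 are below the line (H = 0.286).
A headcount ratio of at most 25% allows at most ⌊0.25 × 7⌋ = 1 poor households.
So at least 2 − 1 = 1 must be lifted.

1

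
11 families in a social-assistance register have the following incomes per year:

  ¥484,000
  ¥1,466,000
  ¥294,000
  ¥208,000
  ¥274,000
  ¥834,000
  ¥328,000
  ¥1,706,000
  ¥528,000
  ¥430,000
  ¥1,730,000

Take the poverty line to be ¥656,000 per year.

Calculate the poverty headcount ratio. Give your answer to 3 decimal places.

0.636

7 of the 11 families have income below ¥656,000.
H = 7/11 = 0.636.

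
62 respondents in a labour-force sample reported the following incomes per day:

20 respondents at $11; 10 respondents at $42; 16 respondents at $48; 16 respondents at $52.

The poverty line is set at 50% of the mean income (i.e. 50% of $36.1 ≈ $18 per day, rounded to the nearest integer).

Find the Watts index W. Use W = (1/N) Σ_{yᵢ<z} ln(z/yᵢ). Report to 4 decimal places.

0.1589

Poor units: 20×$11 (q = 20 of N = 62).
Log shortfalls: ln(18/11) = 0.4925 (×20).
W = 9.849530 / 62 = 0.1589.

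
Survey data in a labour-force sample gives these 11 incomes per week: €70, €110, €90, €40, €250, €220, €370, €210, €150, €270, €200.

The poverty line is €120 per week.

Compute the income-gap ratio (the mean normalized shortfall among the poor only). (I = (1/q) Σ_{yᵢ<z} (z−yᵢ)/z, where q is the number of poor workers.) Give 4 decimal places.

0.3542

Poor units: €40, €70, €90, €110 (q = 4 of N = 11).
Shortfall ratios (z−y)/z: 0.6667, 0.4167, 0.2500, 0.0833; sum = 1.416667.
The income-gap ratio divides by q (the poor only): 1.416667 / 4 = 0.3542.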